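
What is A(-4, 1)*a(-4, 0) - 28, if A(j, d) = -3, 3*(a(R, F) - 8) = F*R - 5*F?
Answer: -52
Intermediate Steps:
a(R, F) = 8 - 5*F/3 + F*R/3 (a(R, F) = 8 + (F*R - 5*F)/3 = 8 + (-5*F + F*R)/3 = 8 + (-5*F/3 + F*R/3) = 8 - 5*F/3 + F*R/3)
A(-4, 1)*a(-4, 0) - 28 = -3*(8 - 5/3*0 + (⅓)*0*(-4)) - 28 = -3*(8 + 0 + 0) - 28 = -3*8 - 28 = -24 - 28 = -52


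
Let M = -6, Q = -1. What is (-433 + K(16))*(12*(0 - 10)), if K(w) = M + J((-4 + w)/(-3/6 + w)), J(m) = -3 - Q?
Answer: 52920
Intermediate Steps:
J(m) = -2 (J(m) = -3 - 1*(-1) = -3 + 1 = -2)
K(w) = -8 (K(w) = -6 - 2 = -8)
(-433 + K(16))*(12*(0 - 10)) = (-433 - 8)*(12*(0 - 10)) = -5292*(-10) = -441*(-120) = 52920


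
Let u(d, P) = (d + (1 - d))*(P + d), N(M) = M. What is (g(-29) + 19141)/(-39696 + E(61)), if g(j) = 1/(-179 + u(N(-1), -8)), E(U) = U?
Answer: -3598507/7451380 ≈ -0.48293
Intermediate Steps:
u(d, P) = P + d (u(d, P) = 1*(P + d) = P + d)
g(j) = -1/188 (g(j) = 1/(-179 + (-8 - 1)) = 1/(-179 - 9) = 1/(-188) = -1/188)
(g(-29) + 19141)/(-39696 + E(61)) = (-1/188 + 19141)/(-39696 + 61) = (3598507/188)/(-39635) = (3598507/188)*(-1/39635) = -3598507/7451380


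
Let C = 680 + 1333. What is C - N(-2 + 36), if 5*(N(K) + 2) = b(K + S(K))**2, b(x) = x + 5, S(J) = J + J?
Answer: -1374/5 ≈ -274.80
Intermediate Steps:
S(J) = 2*J
C = 2013
b(x) = 5 + x
N(K) = -2 + (5 + 3*K)**2/5 (N(K) = -2 + (5 + (K + 2*K))**2/5 = -2 + (5 + 3*K)**2/5)
C - N(-2 + 36) = 2013 - (-2 + (5 + 3*(-2 + 36))**2/5) = 2013 - (-2 + (5 + 3*34)**2/5) = 2013 - (-2 + (5 + 102)**2/5) = 2013 - (-2 + (1/5)*107**2) = 2013 - (-2 + (1/5)*11449) = 2013 - (-2 + 11449/5) = 2013 - 1*11439/5 = 2013 - 11439/5 = -1374/5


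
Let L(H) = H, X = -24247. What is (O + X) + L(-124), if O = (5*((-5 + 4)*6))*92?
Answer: -27131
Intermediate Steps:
O = -2760 (O = (5*(-1*6))*92 = (5*(-6))*92 = -30*92 = -2760)
(O + X) + L(-124) = (-2760 - 24247) - 124 = -27007 - 124 = -27131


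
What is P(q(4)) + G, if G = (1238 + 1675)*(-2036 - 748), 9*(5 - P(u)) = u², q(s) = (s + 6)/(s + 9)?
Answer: -12334986127/1521 ≈ -8.1098e+6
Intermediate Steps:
q(s) = (6 + s)/(9 + s)
P(u) = 5 - u²/9
G = -8109792 (G = 2913*(-2784) = -8109792)
P(q(4)) + G = (5 - (6 + 4)²/(9 + 4)²/9) - 8109792 = (5 - (10/13)²/9) - 8109792 = (5 - ⅑*100/169) - 8109792 = (5 - 100/1521) - 8109792 = 7505/1521 - 8109792 = -12334986127/1521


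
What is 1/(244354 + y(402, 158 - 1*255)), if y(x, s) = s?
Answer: 1/244257 ≈ 4.0941e-6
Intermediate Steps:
1/(244354 + y(402, 158 - 1*255)) = 1/(244354 + (158 - 1*255)) = 1/(244354 + (158 - 255)) = 1/(244354 - 97) = 1/244257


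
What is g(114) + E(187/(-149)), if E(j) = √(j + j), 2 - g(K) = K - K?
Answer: 2 + I*√55726/149 ≈ 2.0 + 1.5843*I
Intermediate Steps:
g(K) = 2 (g(K) = 2 - (K - K) = 2 - 1*0 = 2 + 0 = 2)
E(j) = √2*√j (E(j) = √(2*j) = √2*√j)
g(114) + E(187/(-149)) = 2 + √2*√(187/(-149)) = 2 + √2*√(187*(-1/149)) = 2 + √2*√(-187/149) = 2 + √2*(I*√27863/149) = 2 + I*√55726/149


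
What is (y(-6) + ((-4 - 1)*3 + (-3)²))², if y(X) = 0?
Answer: 36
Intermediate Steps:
(y(-6) + ((-4 - 1)*3 + (-3)²))² = (0 + ((-4 - 1)*3 + (-3)²))² = (0 + (-5*3 + 9))² = (0 + (-15 + 9))² = (0 - 6)² = (-6)² = 36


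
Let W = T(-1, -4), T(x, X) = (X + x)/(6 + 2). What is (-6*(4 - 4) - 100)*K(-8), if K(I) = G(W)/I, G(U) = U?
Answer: -125/16 ≈ -7.8125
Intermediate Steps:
T(x, X) = X/8 + x/8 (T(x, X) = (X + x)/8 = (X + x)*(1/8) = X/8 + x/8)
W = -5/8 (W = (1/8)*(-4) + (1/8)*(-1) = -1/2 - 1/8 = -5/8 ≈ -0.62500)
K(I) = -5/(8*I)
(-6*(4 - 4) - 100)*K(-8) = (-6*(4 - 4) - 100)*(-5/8/(-8)) = (-6*0 - 100)*(-5/8*(-1/8)) = (0 - 100)*(5/64) = -100*5/64 = -125/16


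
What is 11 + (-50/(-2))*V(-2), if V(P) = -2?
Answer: -39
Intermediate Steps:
11 + (-50/(-2))*V(-2) = 11 - 50/(-2)*(-2) = 11 - 50*(-½)*(-2) = 11 + 25*(-2) = 11 - 50 = -39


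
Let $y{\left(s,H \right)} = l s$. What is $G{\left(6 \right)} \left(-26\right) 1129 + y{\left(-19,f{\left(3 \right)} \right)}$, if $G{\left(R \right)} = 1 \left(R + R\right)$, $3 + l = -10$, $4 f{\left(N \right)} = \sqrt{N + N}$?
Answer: $-352001$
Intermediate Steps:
$f{\left(N \right)} = \frac{\sqrt{2} \sqrt{N}}{4}$ ($f{\left(N \right)} = \frac{\sqrt{N + N}}{4} = \frac{\sqrt{2 N}}{4} = \frac{\sqrt{2} \sqrt{N}}{4}$)
$l = -13$ ($l = -3 - 10 = -13$)
$G{\left(R \right)} = 2 R$ ($G{\left(R \right)} = 1 \cdot 2 R = 2 R$)
$y{\left(s,H \right)} = - 13 s$
$G{\left(6 \right)} \left(-26\right) 1129 + y{\left(-19,f{\left(3 \right)} \right)} = 2 \cdot 6 \left(-26\right) 1129 - -247 = 12 \left(-26\right) 1129 + 247 = \left(-312\right) 1129 + 247 = -352248 + 247 = -352001$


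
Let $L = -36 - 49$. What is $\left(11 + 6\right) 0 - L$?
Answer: $85$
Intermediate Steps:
$L = -85$ ($L = -36 - 49 = -85$)
$\left(11 + 6\right) 0 - L = \left(11 + 6\right) 0 - -85 = 17 \cdot 0 + 85 = 0 + 85 = 85$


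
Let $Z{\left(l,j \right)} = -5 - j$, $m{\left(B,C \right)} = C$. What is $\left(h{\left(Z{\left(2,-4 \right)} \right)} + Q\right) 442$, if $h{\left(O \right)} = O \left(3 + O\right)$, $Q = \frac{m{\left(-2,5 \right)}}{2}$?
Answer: $221$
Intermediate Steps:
$Q = \frac{5}{2}$ ($Q = \frac{1}{2} \cdot 5 = \frac{5}{2} \approx 2.5$)
$\left(h{\left(Z{\left(2,-4 \right)} \right)} + Q\right) 442 = \left(\left(-5 - -4\right) \left(3 - 1\right) + \frac{5}{2}\right) 442 = \left(\left(-5 + 4\right) \left(3 + \left(-5 + 4\right)\right) + \frac{5}{2}\right) 442 = \left(- (3 - 1) + \frac{5}{2}\right) 442 = \left(\left(-1\right) 2 + \frac{5}{2}\right) 442 = \left(-2 + \frac{5}{2}\right) 442 = \frac{1}{2} \cdot 442 = 221$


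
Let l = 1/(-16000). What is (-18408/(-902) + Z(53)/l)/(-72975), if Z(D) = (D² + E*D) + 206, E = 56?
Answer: 43173318796/32911725 ≈ 1311.8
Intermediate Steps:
l = -1/16000 ≈ -6.2500e-5
Z(D) = 206 + D² + 56*D (Z(D) = (D² + 56*D) + 206 = 206 + D² + 56*D)
(-18408/(-902) + Z(53)/l)/(-72975) = (-18408/(-902) + (206 + 53² + 56*53)/(-1/16000))/(-72975) = (-18408*(-1/902) + (206 + 2809 + 2968)*(-16000))*(-1/72975) = (9204/451 + 5983*(-16000))*(-1/72975) = (9204/451 - 95728000)*(-1/72975) = -43173318796/451*(-1/72975) = 43173318796/32911725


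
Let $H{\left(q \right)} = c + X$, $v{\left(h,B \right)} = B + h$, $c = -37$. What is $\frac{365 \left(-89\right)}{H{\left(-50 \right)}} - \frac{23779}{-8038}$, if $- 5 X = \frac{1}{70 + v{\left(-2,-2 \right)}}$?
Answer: $\frac{86458127269}{98152018} \approx 880.86$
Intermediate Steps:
$X = - \frac{1}{330}$ ($X = - \frac{1}{5 \left(70 - 4\right)} = - \frac{1}{5 \cdot 66} = \left(- \frac{1}{5}\right) \frac{1}{66} = - \frac{1}{330} \approx -0.0030303$)
$H{\left(q \right)} = - \frac{12211}{330}$ ($H{\left(q \right)} = -37 - \frac{1}{330} = - \frac{12211}{330}$)
$\frac{365 \left(-89\right)}{H{\left(-50 \right)}} - \frac{23779}{-8038} = \frac{365 \left(-89\right)}{- \frac{12211}{330}} - \frac{23779}{-8038} = \left(-32485\right) \left(- \frac{330}{12211}\right) - - \frac{23779}{8038} = \frac{10720050}{12211} + \frac{23779}{8038} = \frac{86458127269}{98152018}$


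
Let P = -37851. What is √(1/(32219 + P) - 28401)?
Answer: I*√3518997526/352 ≈ 168.53*I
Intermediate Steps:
√(1/(32219 + P) - 28401) = √(1/(32219 - 37851) - 28401) = √(1/(-5632) - 28401) = √(-1/5632 - 28401) = √(-159954433/5632) = I*√3518997526/352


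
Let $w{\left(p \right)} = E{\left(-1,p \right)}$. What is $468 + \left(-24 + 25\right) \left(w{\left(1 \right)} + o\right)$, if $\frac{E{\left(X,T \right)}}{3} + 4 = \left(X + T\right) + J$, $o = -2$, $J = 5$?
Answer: $469$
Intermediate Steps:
$E{\left(X,T \right)} = 3 + 3 T + 3 X$ ($E{\left(X,T \right)} = -12 + 3 \left(\left(X + T\right) + 5\right) = -12 + 3 \left(\left(T + X\right) + 5\right) = -12 + 3 \left(5 + T + X\right) = -12 + \left(15 + 3 T + 3 X\right) = 3 + 3 T + 3 X$)
$w{\left(p \right)} = 3 p$ ($w{\left(p \right)} = 3 + 3 p + 3 \left(-1\right) = 3 + 3 p - 3 = 3 p$)
$468 + \left(-24 + 25\right) \left(w{\left(1 \right)} + o\right) = 468 + \left(-24 + 25\right) \left(3 \cdot 1 - 2\right) = 468 + 1 \left(3 - 2\right) = 468 + 1 \cdot 1 = 468 + 1 = 469$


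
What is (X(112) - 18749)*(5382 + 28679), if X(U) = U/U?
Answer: -638575628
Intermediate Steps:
X(U) = 1
(X(112) - 18749)*(5382 + 28679) = (1 - 18749)*(5382 + 28679) = -18748*34061 = -638575628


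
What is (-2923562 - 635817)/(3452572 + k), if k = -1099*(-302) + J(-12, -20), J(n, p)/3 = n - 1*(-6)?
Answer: -3559379/3784452 ≈ -0.94053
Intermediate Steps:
J(n, p) = 18 + 3*n (J(n, p) = 3*(n - 1*(-6)) = 3*(n + 6) = 3*(6 + n) = 18 + 3*n)
k = 331880 (k = -1099*(-302) + (18 + 3*(-12)) = 331898 + (18 - 36) = 331898 - 18 = 331880)
(-2923562 - 635817)/(3452572 + k) = (-2923562 - 635817)/(3452572 + 331880) = -3559379/3784452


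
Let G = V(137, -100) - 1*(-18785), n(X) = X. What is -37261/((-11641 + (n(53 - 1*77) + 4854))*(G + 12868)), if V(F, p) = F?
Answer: 5323/30931670 ≈ 0.00017209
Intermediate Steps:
G = 18922 (G = 137 - 1*(-18785) = 137 + 18785 = 18922)
-37261/((-11641 + (n(53 - 1*77) + 4854))*(G + 12868)) = -37261/((-11641 + ((53 - 1*77) + 4854))*(18922 + 12868)) = -37261/((-11641 + ((53 - 77) + 4854))*31790) = -37261/((-11641 + (-24 + 4854))*31790) = -37261/((-11641 + 4830)*31790) = -37261/((-6811*31790)) = -37261/(-216521690) = -37261*(-1)/216521690 = -1*(-5323/30931670) = 5323/30931670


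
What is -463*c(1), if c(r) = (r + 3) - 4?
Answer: 0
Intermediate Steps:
c(r) = -1 + r (c(r) = (3 + r) - 4 = -1 + r)
-463*c(1) = -463*(-1 + 1) = -463*0 = 0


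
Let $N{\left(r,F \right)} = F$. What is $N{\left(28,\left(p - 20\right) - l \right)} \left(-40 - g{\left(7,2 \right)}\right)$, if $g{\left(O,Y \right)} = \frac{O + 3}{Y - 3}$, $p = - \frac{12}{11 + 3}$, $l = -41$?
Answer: $- \frac{4230}{7} \approx -604.29$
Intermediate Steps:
$p = - \frac{6}{7}$ ($p = - \frac{12}{14} = \left(-12\right) \frac{1}{14} = - \frac{6}{7} \approx -0.85714$)
$g{\left(O,Y \right)} = \frac{3 + O}{-3 + Y}$
$N{\left(28,\left(p - 20\right) - l \right)} \left(-40 - g{\left(7,2 \right)}\right) = \left(\left(- \frac{6}{7} - 20\right) - -41\right) \left(-40 - \frac{3 + 7}{-3 + 2}\right) = \left(\left(- \frac{6}{7} - 20\right) + 41\right) \left(-40 - \frac{1}{-1} \cdot 10\right) = \left(- \frac{146}{7} + 41\right) \left(-40 - \left(-1\right) 10\right) = \frac{141 \left(-40 - -10\right)}{7} = \frac{141 \left(-40 + 10\right)}{7} = \frac{141}{7} \left(-30\right) = - \frac{4230}{7}$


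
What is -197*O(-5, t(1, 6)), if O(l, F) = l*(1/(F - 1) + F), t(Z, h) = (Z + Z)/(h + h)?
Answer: -6107/6 ≈ -1017.8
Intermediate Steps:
t(Z, h) = Z/h (t(Z, h) = (2*Z)/((2*h)) = (2*Z)*(1/(2*h)) = Z/h)
O(l, F) = l*(F + 1/(-1 + F)) (O(l, F) = l*(1/(-1 + F) + F) = l*(F + 1/(-1 + F)))
-197*O(-5, t(1, 6)) = -(-985)*(1 + (1/6)² - 1/6)/(-1 + 1/6) = -(-985)*(1 + (1*(⅙))² - 1/6)/(-1 + 1*(⅙)) = -(-985)*(1 + (⅙)² - 1*⅙)/(-1 + ⅙) = -(-985)*(1 + 1/36 - ⅙)/(-⅚) = -(-985)*(-6)*31/(5*36) = -197*31/6 = -6107/6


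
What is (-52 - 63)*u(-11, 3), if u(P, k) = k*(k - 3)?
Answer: 0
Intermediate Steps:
u(P, k) = k*(-3 + k)
(-52 - 63)*u(-11, 3) = (-52 - 63)*(3*(-3 + 3)) = -345*0 = -115*0 = 0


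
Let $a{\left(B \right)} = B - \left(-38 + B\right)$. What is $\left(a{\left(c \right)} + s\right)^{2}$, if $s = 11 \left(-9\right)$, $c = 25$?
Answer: $3721$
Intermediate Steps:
$a{\left(B \right)} = 38$
$s = -99$
$\left(a{\left(c \right)} + s\right)^{2} = \left(38 - 99\right)^{2} = \left(-61\right)^{2} = 3721$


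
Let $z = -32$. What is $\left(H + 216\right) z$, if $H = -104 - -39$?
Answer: $-4832$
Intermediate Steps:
$H = -65$ ($H = -104 + 39 = -65$)
$\left(H + 216\right) z = \left(-65 + 216\right) \left(-32\right) = 151 \left(-32\right) = -4832$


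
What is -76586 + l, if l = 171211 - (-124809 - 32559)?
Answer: 251993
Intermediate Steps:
l = 328579 (l = 171211 - 1*(-157368) = 171211 + 157368 = 328579)
-76586 + l = -76586 + 328579 = 251993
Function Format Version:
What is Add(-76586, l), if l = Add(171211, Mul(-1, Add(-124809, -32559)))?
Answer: 251993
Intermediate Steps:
l = 328579 (l = Add(171211, Mul(-1, -157368)) = Add(171211, 157368) = 328579)
Add(-76586, l) = Add(-76586, 328579) = 251993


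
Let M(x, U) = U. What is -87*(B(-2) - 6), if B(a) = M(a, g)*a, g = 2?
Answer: 870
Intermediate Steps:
B(a) = 2*a
-87*(B(-2) - 6) = -87*(2*(-2) - 6) = -87*(-4 - 6) = -87*(-10) = 870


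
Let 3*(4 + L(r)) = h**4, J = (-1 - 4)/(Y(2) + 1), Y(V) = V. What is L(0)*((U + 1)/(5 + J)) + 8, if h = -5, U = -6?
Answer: -597/2 ≈ -298.50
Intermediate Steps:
J = -5/3 (J = (-1 - 4)/(2 + 1) = -5/3 ≈ -1.6667)
L(r) = 613/3 (L(r) = -4 + (1/3)*(-5)**4 = -4 + (1/3)*625 = -4 + 625/3 = 613/3)
L(0)*((U + 1)/(5 + J)) + 8 = 613*((-6 + 1)/(5 - 5/3))/3 + 8 = 613*(-5/10/3)/3 + 8 = 613*(-5*3/10)/3 + 8 = (613/3)*(-3/2) + 8 = -613/2 + 8 = -597/2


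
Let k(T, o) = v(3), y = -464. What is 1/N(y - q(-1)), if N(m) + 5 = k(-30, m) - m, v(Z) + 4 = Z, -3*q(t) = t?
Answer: 3/1375 ≈ 0.0021818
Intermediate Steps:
q(t) = -t/3
v(Z) = -4 + Z
k(T, o) = -1 (k(T, o) = -4 + 3 = -1)
N(m) = -6 - m (N(m) = -5 + (-1 - m) = -6 - m)
1/N(y - q(-1)) = 1/(-6 - (-464 - (-1)*(-1)/3)) = 1/(-6 - (-464 - 1*⅓)) = 1/(-6 - (-464 - ⅓)) = 1/(-6 - 1*(-1393/3)) = 1/(-6 + 1393/3) = 1/(1375/3) = 3/1375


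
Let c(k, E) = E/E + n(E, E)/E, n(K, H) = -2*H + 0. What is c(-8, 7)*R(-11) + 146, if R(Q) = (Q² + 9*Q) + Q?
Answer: 135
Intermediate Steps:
n(K, H) = -2*H
c(k, E) = -1 (c(k, E) = E/E + (-2*E)/E = 1 - 2 = -1)
R(Q) = Q² + 10*Q
c(-8, 7)*R(-11) + 146 = -(-11)*(10 - 11) + 146 = -(-11)*(-1) + 146 = -1*11 + 146 = -11 + 146 = 135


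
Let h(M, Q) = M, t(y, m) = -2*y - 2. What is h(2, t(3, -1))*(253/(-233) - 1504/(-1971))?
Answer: -296462/459243 ≈ -0.64555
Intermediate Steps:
t(y, m) = -2 - 2*y
h(2, t(3, -1))*(253/(-233) - 1504/(-1971)) = 2*(253/(-233) - 1504/(-1971)) = 2*(253*(-1/233) - 1504*(-1/1971)) = 2*(-253/233 + 1504/1971) = 2*(-148231/459243) = -296462/459243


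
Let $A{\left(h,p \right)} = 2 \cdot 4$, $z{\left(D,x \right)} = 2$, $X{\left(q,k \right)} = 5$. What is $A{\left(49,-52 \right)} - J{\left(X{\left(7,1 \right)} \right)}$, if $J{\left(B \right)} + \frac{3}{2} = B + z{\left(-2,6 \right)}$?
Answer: $\frac{5}{2} \approx 2.5$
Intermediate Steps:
$A{\left(h,p \right)} = 8$
$J{\left(B \right)} = \frac{1}{2} + B$ ($J{\left(B \right)} = - \frac{3}{2} + \left(B + 2\right) = - \frac{3}{2} + \left(2 + B\right) = \frac{1}{2} + B$)
$A{\left(49,-52 \right)} - J{\left(X{\left(7,1 \right)} \right)} = 8 - \left(\frac{1}{2} + 5\right) = 8 - \frac{11}{2} = \frac{5}{2}$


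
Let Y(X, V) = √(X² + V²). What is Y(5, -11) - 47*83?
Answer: -3901 + √146 ≈ -3888.9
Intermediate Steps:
Y(X, V) = √(V² + X²)
Y(5, -11) - 47*83 = √((-11)² + 5²) - 47*83 = √(121 + 25) - 3901 = √146 - 3901 = -3901 + √146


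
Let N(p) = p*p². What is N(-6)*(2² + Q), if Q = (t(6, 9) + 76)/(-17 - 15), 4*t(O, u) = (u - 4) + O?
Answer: -5319/16 ≈ -332.44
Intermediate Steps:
N(p) = p³
t(O, u) = -1 + O/4 + u/4 (t(O, u) = ((u - 4) + O)/4 = ((-4 + u) + O)/4 = (-4 + O + u)/4 = -1 + O/4 + u/4)
Q = -315/128 (Q = ((-1 + (¼)*6 + (¼)*9) + 76)/(-17 - 15) = ((-1 + 3/2 + 9/4) + 76)/(-32) = (11/4 + 76)*(-1/32) = (315/4)*(-1/32) = -315/128 ≈ -2.4609)
N(-6)*(2² + Q) = (-6)³*(2² - 315/128) = -216*(4 - 315/128) = -216*197/128 = -5319/16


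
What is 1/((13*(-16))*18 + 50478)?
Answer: 1/46734 ≈ 2.1398e-5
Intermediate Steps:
1/((13*(-16))*18 + 50478) = 1/(-208*18 + 50478) = 1/(-3744 + 50478) = 1/46734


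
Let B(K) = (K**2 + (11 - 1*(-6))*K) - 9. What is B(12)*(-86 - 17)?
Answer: -34917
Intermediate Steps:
B(K) = -9 + K**2 + 17*K (B(K) = (K**2 + (11 + 6)*K) - 9 = (K**2 + 17*K) - 9 = -9 + K**2 + 17*K)
B(12)*(-86 - 17) = (-9 + 12**2 + 17*12)*(-86 - 17) = (-9 + 144 + 204)*(-103) = 339*(-103) = -34917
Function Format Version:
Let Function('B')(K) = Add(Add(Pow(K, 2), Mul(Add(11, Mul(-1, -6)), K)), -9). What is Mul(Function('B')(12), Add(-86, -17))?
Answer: -34917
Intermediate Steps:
Function('B')(K) = Add(-9, Pow(K, 2), Mul(17, K)) (Function('B')(K) = Add(Add(Pow(K, 2), Mul(Add(11, 6), K)), -9) = Add(Add(Pow(K, 2), Mul(17, K)), -9) = Add(-9, Pow(K, 2), Mul(17, K)))
Mul(Function('B')(12), Add(-86, -17)) = Mul(Add(-9, Pow(12, 2), Mul(17, 12)), Add(-86, -17)) = Mul(Add(-9, 144, 204), -103) = Mul(339, -103) = -34917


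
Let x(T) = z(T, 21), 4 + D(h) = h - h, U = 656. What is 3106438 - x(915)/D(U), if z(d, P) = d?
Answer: 12426667/4 ≈ 3.1067e+6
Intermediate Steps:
D(h) = -4 (D(h) = -4 + (h - h) = -4 + 0 = -4)
x(T) = T
3106438 - x(915)/D(U) = 3106438 - 915/(-4) = 3106438 - 915*(-1)/4 = 3106438 - 1*(-915/4) = 3106438 + 915/4 = 12426667/4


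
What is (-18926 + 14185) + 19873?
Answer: 15132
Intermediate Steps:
(-18926 + 14185) + 19873 = -4741 + 19873 = 15132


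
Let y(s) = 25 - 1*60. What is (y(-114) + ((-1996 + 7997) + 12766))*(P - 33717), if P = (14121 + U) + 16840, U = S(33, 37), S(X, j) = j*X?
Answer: -28753620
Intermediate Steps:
y(s) = -35 (y(s) = 25 - 60 = -35)
S(X, j) = X*j
U = 1221 (U = 33*37 = 1221)
P = 32182 (P = (14121 + 1221) + 16840 = 15342 + 16840 = 32182)
(y(-114) + ((-1996 + 7997) + 12766))*(P - 33717) = (-35 + ((-1996 + 7997) + 12766))*(32182 - 33717) = (-35 + (6001 + 12766))*(-1535) = (-35 + 18767)*(-1535) = 18732*(-1535) = -28753620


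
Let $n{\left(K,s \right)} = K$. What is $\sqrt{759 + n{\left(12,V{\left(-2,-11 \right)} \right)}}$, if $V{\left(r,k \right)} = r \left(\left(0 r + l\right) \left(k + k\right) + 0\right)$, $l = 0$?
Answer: $\sqrt{771} \approx 27.767$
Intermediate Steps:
$V{\left(r,k \right)} = 0$ ($V{\left(r,k \right)} = r \left(\left(0 r + 0\right) \left(k + k\right) + 0\right) = r \left(\left(0 + 0\right) 2 k + 0\right) = r \left(0 \cdot 2 k + 0\right) = r \left(0 + 0\right) = r 0 = 0$)
$\sqrt{759 + n{\left(12,V{\left(-2,-11 \right)} \right)}} = \sqrt{759 + 12} = \sqrt{771}$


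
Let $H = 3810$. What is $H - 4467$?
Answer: $-657$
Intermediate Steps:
$H - 4467 = 3810 - 4467 = -657$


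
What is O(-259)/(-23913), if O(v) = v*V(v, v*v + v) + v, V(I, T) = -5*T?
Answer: -86534231/23913 ≈ -3618.7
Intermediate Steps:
O(v) = v + v*(-5*v - 5*v**2) (O(v) = v*(-5*(v*v + v)) + v = v*(-5*(v**2 + v)) + v = v*(-5*(v + v**2)) + v = v*(-5*v - 5*v**2) + v = v + v*(-5*v - 5*v**2))
O(-259)/(-23913) = -1*(-259)*(-1 + 5*(-259)*(1 - 259))/(-23913) = -1*(-259)*(-1 + 5*(-259)*(-258))*(-1/23913) = -1*(-259)*(-1 + 334110)*(-1/23913) = -1*(-259)*334109*(-1/23913) = 86534231*(-1/23913) = -86534231/23913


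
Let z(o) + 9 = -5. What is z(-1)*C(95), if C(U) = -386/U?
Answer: 5404/95 ≈ 56.884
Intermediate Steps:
z(o) = -14 (z(o) = -9 - 5 = -14)
z(-1)*C(95) = -(-5404)/95 = -14*(-386/95) = 5404/95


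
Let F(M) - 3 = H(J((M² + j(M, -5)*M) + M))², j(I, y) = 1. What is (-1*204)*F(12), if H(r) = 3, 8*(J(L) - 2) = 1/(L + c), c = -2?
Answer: -2448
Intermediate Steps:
J(L) = 2 + 1/(8*(-2 + L)) (J(L) = 2 + 1/(8*(L - 2)) = 2 + 1/(8*(-2 + L)))
F(M) = 12 (F(M) = 3 + 3² = 3 + 9 = 12)
(-1*204)*F(12) = -1*204*12 = -204*12 = -2448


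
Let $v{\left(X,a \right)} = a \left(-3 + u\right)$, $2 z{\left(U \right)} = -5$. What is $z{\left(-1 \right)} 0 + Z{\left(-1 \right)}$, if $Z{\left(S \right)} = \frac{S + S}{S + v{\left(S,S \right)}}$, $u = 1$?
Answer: $-2$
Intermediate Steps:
$z{\left(U \right)} = - \frac{5}{2}$ ($z{\left(U \right)} = \frac{1}{2} \left(-5\right) = - \frac{5}{2}$)
$v{\left(X,a \right)} = - 2 a$ ($v{\left(X,a \right)} = a \left(-3 + 1\right) = a \left(-2\right) = - 2 a$)
$Z{\left(S \right)} = -2$ ($Z{\left(S \right)} = \frac{S + S}{S - 2 S} = \frac{2 S}{\left(-1\right) S} = 2 S \left(- \frac{1}{S}\right) = -2$)
$z{\left(-1 \right)} 0 + Z{\left(-1 \right)} = \left(- \frac{5}{2}\right) 0 - 2 = 0 - 2 = -2$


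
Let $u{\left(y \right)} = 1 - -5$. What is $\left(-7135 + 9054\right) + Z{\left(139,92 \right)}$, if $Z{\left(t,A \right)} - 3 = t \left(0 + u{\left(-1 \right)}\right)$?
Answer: $2756$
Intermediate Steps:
$u{\left(y \right)} = 6$ ($u{\left(y \right)} = 1 + 5 = 6$)
$Z{\left(t,A \right)} = 3 + 6 t$ ($Z{\left(t,A \right)} = 3 + t \left(0 + 6\right) = 3 + t 6 = 3 + 6 t$)
$\left(-7135 + 9054\right) + Z{\left(139,92 \right)} = \left(-7135 + 9054\right) + \left(3 + 6 \cdot 139\right) = 1919 + \left(3 + 834\right) = 1919 + 837 = 2756$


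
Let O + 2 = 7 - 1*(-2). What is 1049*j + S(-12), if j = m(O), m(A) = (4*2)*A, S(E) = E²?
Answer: 58888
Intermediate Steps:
O = 7 (O = -2 + (7 - 1*(-2)) = -2 + (7 + 2) = -2 + 9 = 7)
m(A) = 8*A
j = 56 (j = 8*7 = 56)
1049*j + S(-12) = 1049*56 + (-12)² = 58744 + 144 = 58888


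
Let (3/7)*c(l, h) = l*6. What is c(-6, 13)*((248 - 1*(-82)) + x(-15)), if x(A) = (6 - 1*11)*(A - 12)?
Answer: -39060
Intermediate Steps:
c(l, h) = 14*l (c(l, h) = 7*(l*6)/3 = 7*(6*l)/3 = 14*l)
x(A) = 60 - 5*A (x(A) = (6 - 11)*(-12 + A) = -5*(-12 + A) = 60 - 5*A)
c(-6, 13)*((248 - 1*(-82)) + x(-15)) = (14*(-6))*((248 - 1*(-82)) + (60 - 5*(-15))) = -84*((248 + 82) + (60 + 75)) = -84*(330 + 135) = -84*465 = -39060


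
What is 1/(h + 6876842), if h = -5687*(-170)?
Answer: 1/7843632 ≈ 1.2749e-7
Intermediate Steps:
h = 966790
1/(h + 6876842) = 1/(966790 + 6876842) = 1/7843632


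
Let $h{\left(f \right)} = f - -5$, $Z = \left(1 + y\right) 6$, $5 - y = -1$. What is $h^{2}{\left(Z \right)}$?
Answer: $2209$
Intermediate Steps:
$y = 6$ ($y = 5 - -1 = 5 + 1 = 6$)
$Z = 42$ ($Z = \left(1 + 6\right) 6 = 7 \cdot 6 = 42$)
$h{\left(f \right)} = 5 + f$ ($h{\left(f \right)} = f + 5 = 5 + f$)
$h^{2}{\left(Z \right)} = \left(5 + 42\right)^{2} = 47^{2} = 2209$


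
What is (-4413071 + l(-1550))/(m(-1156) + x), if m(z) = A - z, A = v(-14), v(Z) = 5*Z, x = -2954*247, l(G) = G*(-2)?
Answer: 4409971/728552 ≈ 6.0531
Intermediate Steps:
l(G) = -2*G
x = -729638
A = -70 (A = 5*(-14) = -70)
m(z) = -70 - z
(-4413071 + l(-1550))/(m(-1156) + x) = (-4413071 - 2*(-1550))/((-70 - 1*(-1156)) - 729638) = (-4413071 + 3100)/((-70 + 1156) - 729638) = -4409971/(1086 - 729638) = -4409971/(-728552) = -4409971*(-1/728552) = 4409971/728552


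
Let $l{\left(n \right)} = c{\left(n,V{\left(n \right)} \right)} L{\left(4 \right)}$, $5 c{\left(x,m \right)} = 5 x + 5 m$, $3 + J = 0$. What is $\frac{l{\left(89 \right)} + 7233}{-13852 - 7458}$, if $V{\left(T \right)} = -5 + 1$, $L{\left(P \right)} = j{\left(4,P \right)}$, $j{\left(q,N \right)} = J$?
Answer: $- \frac{3489}{10655} \approx -0.32745$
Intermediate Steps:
$J = -3$ ($J = -3 + 0 = -3$)
$j{\left(q,N \right)} = -3$
$L{\left(P \right)} = -3$
$V{\left(T \right)} = -4$
$c{\left(x,m \right)} = m + x$ ($c{\left(x,m \right)} = \frac{5 x + 5 m}{5} = \frac{5 m + 5 x}{5} = m + x$)
$l{\left(n \right)} = 12 - 3 n$ ($l{\left(n \right)} = \left(-4 + n\right) \left(-3\right) = 12 - 3 n$)
$\frac{l{\left(89 \right)} + 7233}{-13852 - 7458} = \frac{\left(12 - 267\right) + 7233}{-13852 - 7458} = \frac{\left(12 - 267\right) + 7233}{-21310} = \left(-255 + 7233\right) \left(- \frac{1}{21310}\right) = 6978 \left(- \frac{1}{21310}\right) = - \frac{3489}{10655}$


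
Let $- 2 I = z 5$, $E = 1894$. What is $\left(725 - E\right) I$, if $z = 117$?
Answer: $\frac{683865}{2} \approx 3.4193 \cdot 10^{5}$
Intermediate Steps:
$I = - \frac{585}{2}$ ($I = - \frac{117 \cdot 5}{2} = \left(- \frac{1}{2}\right) 585 = - \frac{585}{2} \approx -292.5$)
$\left(725 - E\right) I = \left(725 - 1894\right) \left(- \frac{585}{2}\right) = \left(-1169\right) \left(- \frac{585}{2}\right) = \frac{683865}{2}$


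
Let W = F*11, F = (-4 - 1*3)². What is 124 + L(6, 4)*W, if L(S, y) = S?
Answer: 3358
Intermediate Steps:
F = 49 (F = (-4 - 3)² = (-7)² = 49)
W = 539 (W = 49*11 = 539)
124 + L(6, 4)*W = 124 + 6*539 = 124 + 3234 = 3358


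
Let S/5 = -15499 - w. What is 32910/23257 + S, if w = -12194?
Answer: -384289015/23257 ≈ -16524.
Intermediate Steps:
S = -16525 (S = 5*(-15499 - 1*(-12194)) = 5*(-15499 + 12194) = 5*(-3305) = -16525)
32910/23257 + S = 32910/23257 - 16525 = -384289015/23257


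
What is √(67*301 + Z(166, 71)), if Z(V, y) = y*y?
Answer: 2*√6302 ≈ 158.77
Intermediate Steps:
Z(V, y) = y²
√(67*301 + Z(166, 71)) = √(67*301 + 71²) = √(20167 + 5041) = √25208 = 2*√6302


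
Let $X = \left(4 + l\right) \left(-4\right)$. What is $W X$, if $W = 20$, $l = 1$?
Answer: $-400$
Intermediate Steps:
$X = -20$ ($X = \left(4 + 1\right) \left(-4\right) = 5 \left(-4\right) = -20$)
$W X = 20 \left(-20\right) = -400$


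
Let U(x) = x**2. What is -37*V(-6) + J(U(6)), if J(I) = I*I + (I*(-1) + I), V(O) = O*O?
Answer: -36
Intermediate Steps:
V(O) = O**2
J(I) = I**2 (J(I) = I**2 + (-I + I) = I**2 + 0 = I**2)
-37*V(-6) + J(U(6)) = -37*(-6)**2 + (6**2)**2 = -37*36 + 36**2 = -1332 + 1296 = -36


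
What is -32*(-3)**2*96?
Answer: -27648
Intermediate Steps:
-32*(-3)**2*96 = -32*9*96 = -288*96 = -27648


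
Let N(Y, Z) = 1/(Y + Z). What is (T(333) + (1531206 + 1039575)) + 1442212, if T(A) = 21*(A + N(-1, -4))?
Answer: 20099909/5 ≈ 4.0200e+6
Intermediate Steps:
T(A) = -21/5 + 21*A (T(A) = 21*(A + 1/(-1 - 4)) = 21*(A + 1/(-5)) = 21*(A - 1/5) = 21*(-1/5 + A) = -21/5 + 21*A)
(T(333) + (1531206 + 1039575)) + 1442212 = ((-21/5 + 21*333) + (1531206 + 1039575)) + 1442212 = ((-21/5 + 6993) + 2570781) + 1442212 = (34944/5 + 2570781) + 1442212 = 12888849/5 + 1442212 = 20099909/5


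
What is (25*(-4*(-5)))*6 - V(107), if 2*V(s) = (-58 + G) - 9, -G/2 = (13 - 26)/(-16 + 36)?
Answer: 60657/20 ≈ 3032.9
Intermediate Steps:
G = 13/10 (G = -2*(13 - 26)/(-16 + 36) = -(-26)/20 = -2*(-13/20) = 13/10 ≈ 1.3000)
V(s) = -657/20 (V(s) = ((-58 + 13/10) - 9)/2 = (-567/10 - 9)/2 = (1/2)*(-657/10) = -657/20)
(25*(-4*(-5)))*6 - V(107) = (25*(-4*(-5)))*6 - 1*(-657/20) = (25*20)*6 + 657/20 = 500*6 + 657/20 = 3000 + 657/20 = 60657/20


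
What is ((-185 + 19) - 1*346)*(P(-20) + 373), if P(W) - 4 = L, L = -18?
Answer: -183808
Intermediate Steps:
P(W) = -14 (P(W) = 4 - 18 = -14)
((-185 + 19) - 1*346)*(P(-20) + 373) = ((-185 + 19) - 1*346)*(-14 + 373) = (-166 - 346)*359 = -512*359 = -183808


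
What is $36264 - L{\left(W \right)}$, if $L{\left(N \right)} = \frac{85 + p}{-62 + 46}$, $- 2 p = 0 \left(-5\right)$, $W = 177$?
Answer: $\frac{580309}{16} \approx 36269.0$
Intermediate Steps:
$p = 0$ ($p = - \frac{0 \left(-5\right)}{2} = \left(- \frac{1}{2}\right) 0 = 0$)
$L{\left(N \right)} = - \frac{85}{16}$ ($L{\left(N \right)} = \frac{85 + 0}{-62 + 46} = \frac{85}{-16} = 85 \left(- \frac{1}{16}\right) = - \frac{85}{16}$)
$36264 - L{\left(W \right)} = 36264 - - \frac{85}{16} = 36264 + \frac{85}{16} = \frac{580309}{16}$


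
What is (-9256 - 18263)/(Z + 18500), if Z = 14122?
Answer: -9173/10874 ≈ -0.84357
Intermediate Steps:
(-9256 - 18263)/(Z + 18500) = (-9256 - 18263)/(14122 + 18500) = -27519/32622 = -27519*1/32622 = -9173/10874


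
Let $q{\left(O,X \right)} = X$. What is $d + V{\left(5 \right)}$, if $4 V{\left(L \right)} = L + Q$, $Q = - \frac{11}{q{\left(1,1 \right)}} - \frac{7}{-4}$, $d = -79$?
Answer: $- \frac{1281}{16} \approx -80.063$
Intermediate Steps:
$Q = - \frac{37}{4}$ ($Q = - \frac{11}{1} - \frac{7}{-4} = \left(-11\right) 1 - - \frac{7}{4} = -11 + \frac{7}{4} = - \frac{37}{4} \approx -9.25$)
$V{\left(L \right)} = - \frac{37}{16} + \frac{L}{4}$ ($V{\left(L \right)} = \frac{L - \frac{37}{4}}{4} = \frac{- \frac{37}{4} + L}{4} = - \frac{37}{16} + \frac{L}{4}$)
$d + V{\left(5 \right)} = -79 + \left(- \frac{37}{16} + \frac{1}{4} \cdot 5\right) = -79 + \left(- \frac{37}{16} + \frac{5}{4}\right) = -79 - \frac{17}{16} = - \frac{1281}{16}$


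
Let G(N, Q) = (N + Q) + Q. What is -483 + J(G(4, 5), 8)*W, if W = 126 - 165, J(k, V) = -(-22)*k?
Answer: -12495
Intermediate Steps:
G(N, Q) = N + 2*Q
J(k, V) = 22*k
W = -39
-483 + J(G(4, 5), 8)*W = -483 + (22*(4 + 2*5))*(-39) = -483 + (22*(4 + 10))*(-39) = -483 + (22*14)*(-39) = -483 + 308*(-39) = -483 - 12012 = -12495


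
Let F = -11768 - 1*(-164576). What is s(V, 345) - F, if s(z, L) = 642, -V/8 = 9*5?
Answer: -152166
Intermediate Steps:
V = -360 (V = -72*5 = -8*45 = -360)
F = 152808 (F = -11768 + 164576 = 152808)
s(V, 345) - F = 642 - 1*152808 = 642 - 152808 = -152166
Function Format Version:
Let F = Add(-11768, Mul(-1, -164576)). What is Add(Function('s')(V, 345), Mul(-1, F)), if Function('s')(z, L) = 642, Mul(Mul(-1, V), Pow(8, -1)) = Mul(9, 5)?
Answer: -152166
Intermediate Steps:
V = -360 (V = Mul(-8, Mul(9, 5)) = Mul(-8, 45) = -360)
F = 152808 (F = Add(-11768, 164576) = 152808)
Add(Function('s')(V, 345), Mul(-1, F)) = Add(642, Mul(-1, 152808)) = Add(642, -152808) = -152166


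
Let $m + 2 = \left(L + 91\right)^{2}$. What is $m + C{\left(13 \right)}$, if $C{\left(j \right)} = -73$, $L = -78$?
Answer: $94$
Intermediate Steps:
$m = 167$ ($m = -2 + \left(-78 + 91\right)^{2} = -2 + 13^{2} = -2 + 169 = 167$)
$m + C{\left(13 \right)} = 167 - 73 = 94$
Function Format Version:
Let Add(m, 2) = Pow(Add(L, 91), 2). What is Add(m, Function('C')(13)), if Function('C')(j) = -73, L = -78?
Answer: 94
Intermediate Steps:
m = 167 (m = Add(-2, Pow(Add(-78, 91), 2)) = Add(-2, Pow(13, 2)) = Add(-2, 169) = 167)
Add(m, Function('C')(13)) = Add(167, -73) = 94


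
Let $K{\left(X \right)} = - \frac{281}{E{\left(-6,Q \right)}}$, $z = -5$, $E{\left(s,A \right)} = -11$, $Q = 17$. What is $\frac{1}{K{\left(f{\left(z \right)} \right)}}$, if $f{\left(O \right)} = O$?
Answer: $\frac{11}{281} \approx 0.039146$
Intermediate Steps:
$K{\left(X \right)} = \frac{281}{11}$ ($K{\left(X \right)} = - \frac{281}{-11} = \left(-281\right) \left(- \frac{1}{11}\right) = \frac{281}{11}$)
$\frac{1}{K{\left(f{\left(z \right)} \right)}} = \frac{1}{\frac{281}{11}} = \frac{11}{281}$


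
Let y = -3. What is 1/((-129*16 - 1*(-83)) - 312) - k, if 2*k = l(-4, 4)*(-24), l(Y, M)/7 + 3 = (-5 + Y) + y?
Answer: -2889181/2293 ≈ -1260.0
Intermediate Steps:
l(Y, M) = -77 + 7*Y (l(Y, M) = -21 + 7*((-5 + Y) - 3) = -21 + 7*(-8 + Y) = -21 + (-56 + 7*Y) = -77 + 7*Y)
k = 1260 (k = ((-77 + 7*(-4))*(-24))/2 = ((-77 - 28)*(-24))/2 = (-105*(-24))/2 = (½)*2520 = 1260)
1/((-129*16 - 1*(-83)) - 312) - k = 1/((-129*16 - 1*(-83)) - 312) - 1*1260 = 1/((-2064 + 83) - 312) - 1260 = 1/(-1981 - 312) - 1260 = 1/(-2293) - 1260 = -1/2293 - 1260 = -2889181/2293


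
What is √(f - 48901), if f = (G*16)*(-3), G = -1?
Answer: 7*I*√997 ≈ 221.03*I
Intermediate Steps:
f = 48 (f = -1*16*(-3) = -16*(-3) = 48)
√(f - 48901) = √(48 - 48901) = √(-48853) = 7*I*√997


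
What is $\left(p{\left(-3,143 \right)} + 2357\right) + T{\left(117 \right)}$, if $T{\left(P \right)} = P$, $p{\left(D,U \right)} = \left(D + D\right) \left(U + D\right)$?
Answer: $1634$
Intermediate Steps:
$p{\left(D,U \right)} = 2 D \left(D + U\right)$
$\left(p{\left(-3,143 \right)} + 2357\right) + T{\left(117 \right)} = \left(2 \left(-3\right) \left(-3 + 143\right) + 2357\right) + 117 = \left(2 \left(-3\right) 140 + 2357\right) + 117 = \left(-840 + 2357\right) + 117 = 1517 + 117 = 1634$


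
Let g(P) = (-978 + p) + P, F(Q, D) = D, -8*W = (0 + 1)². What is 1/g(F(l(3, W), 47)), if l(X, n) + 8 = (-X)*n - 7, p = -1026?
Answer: -1/1957 ≈ -0.00051099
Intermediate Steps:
W = -⅛ (W = -(0 + 1)²/8 = -⅛*1² = -⅛*1 = -⅛ ≈ -0.12500)
l(X, n) = -15 - X*n (l(X, n) = -8 + ((-X)*n - 7) = -8 + (-X*n - 7) = -8 + (-7 - X*n) = -15 - X*n)
g(P) = -2004 + P (g(P) = (-978 - 1026) + P = -2004 + P)
1/g(F(l(3, W), 47)) = 1/(-2004 + 47) = 1/(-1957) = -1/1957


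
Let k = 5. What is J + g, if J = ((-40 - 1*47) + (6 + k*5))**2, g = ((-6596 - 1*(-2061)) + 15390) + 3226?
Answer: 17217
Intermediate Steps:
g = 14081 (g = ((-6596 + 2061) + 15390) + 3226 = (-4535 + 15390) + 3226 = 10855 + 3226 = 14081)
J = 3136 (J = ((-40 - 1*47) + (6 + 5*5))**2 = ((-40 - 47) + (6 + 25))**2 = (-87 + 31)**2 = (-56)**2 = 3136)
J + g = 3136 + 14081 = 17217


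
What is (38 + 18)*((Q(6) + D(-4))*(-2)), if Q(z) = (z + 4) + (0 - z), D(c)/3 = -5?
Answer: 1232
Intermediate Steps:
D(c) = -15 (D(c) = 3*(-5) = -15)
Q(z) = 4 (Q(z) = (4 + z) - z = 4)
(38 + 18)*((Q(6) + D(-4))*(-2)) = (38 + 18)*((4 - 15)*(-2)) = 56*(-11*(-2)) = 56*22 = 1232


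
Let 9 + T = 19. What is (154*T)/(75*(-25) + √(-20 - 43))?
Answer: -21875/26634 - 35*I*√7/26634 ≈ -0.82132 - 0.0034768*I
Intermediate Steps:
T = 10 (T = -9 + 19 = 10)
(154*T)/(75*(-25) + √(-20 - 43)) = (154*10)/(75*(-25) + √(-20 - 43)) = 1540/(-1875 + √(-63)) = 1540/(-1875 + 3*I*√7)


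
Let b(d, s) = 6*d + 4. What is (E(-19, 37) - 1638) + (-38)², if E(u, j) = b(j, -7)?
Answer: 32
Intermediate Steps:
b(d, s) = 4 + 6*d
E(u, j) = 4 + 6*j
(E(-19, 37) - 1638) + (-38)² = ((4 + 6*37) - 1638) + (-38)² = ((4 + 222) - 1638) + 1444 = (226 - 1638) + 1444 = -1412 + 1444 = 32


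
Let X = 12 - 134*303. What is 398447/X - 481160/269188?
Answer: -31696858859/2731585230 ≈ -11.604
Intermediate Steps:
X = -40590 (X = 12 - 40602 = -40590)
398447/X - 481160/269188 = 398447/(-40590) - 481160/269188 = 398447*(-1/40590) - 481160*1/269188 = -398447/40590 - 120290/67297 = -31696858859/2731585230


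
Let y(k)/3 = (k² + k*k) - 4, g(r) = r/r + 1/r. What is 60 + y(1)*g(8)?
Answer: 213/4 ≈ 53.250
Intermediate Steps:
g(r) = 1 + 1/r
y(k) = -12 + 6*k² (y(k) = 3*((k² + k*k) - 4) = 3*((k² + k²) - 4) = 3*(2*k² - 4) = 3*(-4 + 2*k²) = -12 + 6*k²)
60 + y(1)*g(8) = 60 + (-12 + 6*1²)*((1 + 8)/8) = 60 + (-12 + 6*1)*((⅛)*9) = 60 + (-12 + 6)*(9/8) = 60 - 6*9/8 = 60 - 27/4 = 213/4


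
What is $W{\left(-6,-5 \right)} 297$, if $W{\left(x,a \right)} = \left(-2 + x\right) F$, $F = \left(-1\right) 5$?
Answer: $11880$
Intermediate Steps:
$F = -5$
$W{\left(x,a \right)} = 10 - 5 x$ ($W{\left(x,a \right)} = \left(-2 + x\right) \left(-5\right) = 10 - 5 x$)
$W{\left(-6,-5 \right)} 297 = \left(10 - -30\right) 297 = \left(10 + 30\right) 297 = 40 \cdot 297 = 11880$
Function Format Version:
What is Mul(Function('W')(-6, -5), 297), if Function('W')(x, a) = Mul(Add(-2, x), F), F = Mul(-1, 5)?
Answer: 11880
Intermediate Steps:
F = -5
Function('W')(x, a) = Add(10, Mul(-5, x)) (Function('W')(x, a) = Mul(Add(-2, x), -5) = Add(10, Mul(-5, x)))
Mul(Function('W')(-6, -5), 297) = Mul(Add(10, Mul(-5, -6)), 297) = Mul(Add(10, 30), 297) = Mul(40, 297) = 11880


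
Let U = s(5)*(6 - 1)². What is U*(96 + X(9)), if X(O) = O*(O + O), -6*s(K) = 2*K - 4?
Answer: -6450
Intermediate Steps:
s(K) = ⅔ - K/3 (s(K) = -(2*K - 4)/6 = -(-4 + 2*K)/6 = ⅔ - K/3)
X(O) = 2*O² (X(O) = O*(2*O) = 2*O²)
U = -25 (U = (⅔ - ⅓*5)*(6 - 1)² = (⅔ - 5/3)*5² = -1*25 = -25)
U*(96 + X(9)) = -25*(96 + 2*9²) = -25*(96 + 2*81) = -25*(96 + 162) = -25*258 = -6450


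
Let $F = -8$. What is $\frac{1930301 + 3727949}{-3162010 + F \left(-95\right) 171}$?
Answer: $- \frac{113165}{60641} \approx -1.8661$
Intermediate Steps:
$\frac{1930301 + 3727949}{-3162010 + F \left(-95\right) 171} = \frac{1930301 + 3727949}{-3162010 + \left(-8\right) \left(-95\right) 171} = \frac{5658250}{-3162010 + 760 \cdot 171} = \frac{5658250}{-3162010 + 129960} = \frac{5658250}{-3032050} = 5658250 \left(- \frac{1}{3032050}\right) = - \frac{113165}{60641}$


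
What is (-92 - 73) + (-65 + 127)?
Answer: -103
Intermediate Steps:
(-92 - 73) + (-65 + 127) = -165 + 62 = -103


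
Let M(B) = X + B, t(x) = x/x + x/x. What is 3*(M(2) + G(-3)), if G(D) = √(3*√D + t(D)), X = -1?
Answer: 3 + 3*√(2 + 3*I*√3) ≈ 8.8357 + 4.0069*I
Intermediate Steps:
t(x) = 2 (t(x) = 1 + 1 = 2)
M(B) = -1 + B
G(D) = √(2 + 3*√D) (G(D) = √(3*√D + 2) = √(2 + 3*√D))
3*(M(2) + G(-3)) = 3*((-1 + 2) + √(2 + 3*√(-3))) = 3*(1 + √(2 + 3*(I*√3))) = 3*(1 + √(2 + 3*I*√3)) = 3 + 3*√(2 + 3*I*√3)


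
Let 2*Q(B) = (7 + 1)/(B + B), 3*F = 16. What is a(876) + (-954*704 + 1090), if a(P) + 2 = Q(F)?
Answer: -5364221/8 ≈ -6.7053e+5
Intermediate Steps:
F = 16/3 (F = (⅓)*16 = 16/3 ≈ 5.3333)
Q(B) = 2/B (Q(B) = ((7 + 1)/(B + B))/2 = (8/((2*B)))/2 = (8*(1/(2*B)))/2 = (4/B)/2 = 2/B)
a(P) = -13/8 (a(P) = -2 + 2/(16/3) = -2 + 2*(3/16) = -2 + 3/8 = -13/8)
a(876) + (-954*704 + 1090) = -13/8 + (-954*704 + 1090) = -13/8 + (-671616 + 1090) = -13/8 - 670526 = -5364221/8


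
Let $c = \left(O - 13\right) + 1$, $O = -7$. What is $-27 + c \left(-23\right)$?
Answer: $410$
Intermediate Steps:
$c = -19$ ($c = \left(-7 - 13\right) + 1 = -20 + 1 = -19$)
$-27 + c \left(-23\right) = -27 - -437 = -27 + 437 = 410$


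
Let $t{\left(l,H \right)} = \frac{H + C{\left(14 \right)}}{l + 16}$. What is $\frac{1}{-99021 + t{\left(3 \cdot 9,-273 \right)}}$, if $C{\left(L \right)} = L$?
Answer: $- \frac{43}{4258162} \approx -1.0098 \cdot 10^{-5}$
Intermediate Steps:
$t{\left(l,H \right)} = \frac{14 + H}{16 + l}$ ($t{\left(l,H \right)} = \frac{H + 14}{l + 16} = \frac{14 + H}{16 + l}$)
$\frac{1}{-99021 + t{\left(3 \cdot 9,-273 \right)}} = \frac{1}{-99021 + \frac{14 - 273}{16 + 3 \cdot 9}} = \frac{1}{-99021 + \frac{1}{16 + 27} \left(-259\right)} = \frac{1}{-99021 + \frac{1}{43} \left(-259\right)} = \frac{1}{-99021 - \frac{259}{43}} = \frac{1}{- \frac{4258162}{43}} = - \frac{43}{4258162}$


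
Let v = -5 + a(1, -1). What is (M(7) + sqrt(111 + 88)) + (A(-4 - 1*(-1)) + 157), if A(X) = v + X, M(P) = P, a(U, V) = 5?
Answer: 161 + sqrt(199) ≈ 175.11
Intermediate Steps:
v = 0 (v = -5 + 5 = 0)
A(X) = X (A(X) = 0 + X = X)
(M(7) + sqrt(111 + 88)) + (A(-4 - 1*(-1)) + 157) = (7 + sqrt(111 + 88)) + ((-4 - 1*(-1)) + 157) = (7 + sqrt(199)) + ((-4 + 1) + 157) = (7 + sqrt(199)) + (-3 + 157) = (7 + sqrt(199)) + 154 = 161 + sqrt(199)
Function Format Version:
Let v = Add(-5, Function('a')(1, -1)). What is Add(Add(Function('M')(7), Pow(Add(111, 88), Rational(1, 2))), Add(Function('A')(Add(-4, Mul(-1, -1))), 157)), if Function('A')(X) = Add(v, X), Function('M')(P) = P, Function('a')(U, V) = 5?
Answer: Add(161, Pow(199, Rational(1, 2))) ≈ 175.11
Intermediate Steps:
v = 0 (v = Add(-5, 5) = 0)
Function('A')(X) = X (Function('A')(X) = Add(0, X) = X)
Add(Add(Function('M')(7), Pow(Add(111, 88), Rational(1, 2))), Add(Function('A')(Add(-4, Mul(-1, -1))), 157)) = Add(Add(7, Pow(Add(111, 88), Rational(1, 2))), Add(Add(-4, Mul(-1, -1)), 157)) = Add(Add(7, Pow(199, Rational(1, 2))), Add(Add(-4, 1), 157)) = Add(Add(7, Pow(199, Rational(1, 2))), Add(-3, 157)) = Add(Add(7, Pow(199, Rational(1, 2))), 154) = Add(161, Pow(199, Rational(1, 2)))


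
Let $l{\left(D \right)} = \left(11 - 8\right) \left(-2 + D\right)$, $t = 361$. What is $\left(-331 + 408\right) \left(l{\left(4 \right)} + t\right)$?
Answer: $28259$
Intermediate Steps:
$l{\left(D \right)} = -6 + 3 D$ ($l{\left(D \right)} = 3 \left(-2 + D\right) = -6 + 3 D$)
$\left(-331 + 408\right) \left(l{\left(4 \right)} + t\right) = \left(-331 + 408\right) \left(\left(-6 + 3 \cdot 4\right) + 361\right) = 77 \left(\left(-6 + 12\right) + 361\right) = 77 \left(6 + 361\right) = 77 \cdot 367 = 28259$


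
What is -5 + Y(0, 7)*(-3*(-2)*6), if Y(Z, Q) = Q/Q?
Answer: 31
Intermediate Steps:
Y(Z, Q) = 1
-5 + Y(0, 7)*(-3*(-2)*6) = -5 + 1*(-3*(-2)*6) = -5 + 1*(6*6) = -5 + 1*36 = -5 + 36 = 31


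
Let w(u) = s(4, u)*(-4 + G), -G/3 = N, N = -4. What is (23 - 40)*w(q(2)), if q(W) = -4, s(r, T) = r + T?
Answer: 0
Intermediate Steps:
s(r, T) = T + r
G = 12 (G = -3*(-4) = 12)
w(u) = 32 + 8*u (w(u) = (u + 4)*(-4 + 12) = (4 + u)*8 = 32 + 8*u)
(23 - 40)*w(q(2)) = (23 - 40)*(32 + 8*(-4)) = -17*(32 - 32) = -17*0 = 0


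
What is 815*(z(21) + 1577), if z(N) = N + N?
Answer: 1319485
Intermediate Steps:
z(N) = 2*N
815*(z(21) + 1577) = 815*(2*21 + 1577) = 815*(42 + 1577) = 815*1619 = 1319485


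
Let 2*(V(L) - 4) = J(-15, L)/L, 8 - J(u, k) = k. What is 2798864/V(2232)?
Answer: 780883056/977 ≈ 7.9927e+5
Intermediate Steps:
J(u, k) = 8 - k
V(L) = 4 + (8 - L)/(2*L) (V(L) = 4 + ((8 - L)/L)/2 = 4 + (8 - L)/(2*L))
2798864/V(2232) = 2798864/(7/2 + 4/2232) = 2798864/(7/2 + 4*(1/2232)) = 2798864/(7/2 + 1/558) = 2798864/(977/279) = 2798864*(279/977) = 780883056/977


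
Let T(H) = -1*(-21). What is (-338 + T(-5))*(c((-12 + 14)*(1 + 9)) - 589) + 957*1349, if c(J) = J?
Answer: 1471366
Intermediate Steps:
T(H) = 21
(-338 + T(-5))*(c((-12 + 14)*(1 + 9)) - 589) + 957*1349 = (-338 + 21)*((-12 + 14)*(1 + 9) - 589) + 957*1349 = -317*(2*10 - 589) + 1290993 = -317*(20 - 589) + 1290993 = -317*(-569) + 1290993 = 180373 + 1290993 = 1471366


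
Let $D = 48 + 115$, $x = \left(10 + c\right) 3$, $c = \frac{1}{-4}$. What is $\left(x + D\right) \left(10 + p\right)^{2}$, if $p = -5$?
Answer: $\frac{19225}{4} \approx 4806.3$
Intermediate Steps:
$c = - \frac{1}{4} \approx -0.25$
$x = \frac{117}{4}$ ($x = \left(10 - \frac{1}{4}\right) 3 = \frac{39}{4} \cdot 3 = \frac{117}{4} \approx 29.25$)
$D = 163$
$\left(x + D\right) \left(10 + p\right)^{2} = \left(\frac{117}{4} + 163\right) \left(10 - 5\right)^{2} = \frac{769 \cdot 5^{2}}{4} = \frac{769}{4} \cdot 25 = \frac{19225}{4}$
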